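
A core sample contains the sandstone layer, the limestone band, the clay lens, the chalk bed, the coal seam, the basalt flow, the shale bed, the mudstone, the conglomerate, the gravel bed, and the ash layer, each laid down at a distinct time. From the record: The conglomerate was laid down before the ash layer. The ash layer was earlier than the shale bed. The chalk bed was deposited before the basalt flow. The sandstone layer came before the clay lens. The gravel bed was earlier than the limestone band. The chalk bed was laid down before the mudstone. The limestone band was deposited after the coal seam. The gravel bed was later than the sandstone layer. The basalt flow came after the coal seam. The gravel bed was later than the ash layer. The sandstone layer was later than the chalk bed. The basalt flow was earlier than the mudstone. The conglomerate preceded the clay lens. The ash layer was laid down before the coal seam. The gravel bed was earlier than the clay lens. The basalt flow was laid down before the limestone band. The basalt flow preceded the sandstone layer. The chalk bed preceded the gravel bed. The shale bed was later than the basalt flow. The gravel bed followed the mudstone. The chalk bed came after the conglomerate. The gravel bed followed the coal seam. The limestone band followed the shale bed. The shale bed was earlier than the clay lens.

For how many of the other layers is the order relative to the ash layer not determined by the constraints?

Forced before the ash layer: the conglomerate; forced after the ash layer: the basalt flow, the clay lens, the coal seam, the gravel bed, the limestone band, the mudstone, the sandstone layer, and the shale bed.
That leaves the chalk bed with no forced order relative to the ash layer — 1.

1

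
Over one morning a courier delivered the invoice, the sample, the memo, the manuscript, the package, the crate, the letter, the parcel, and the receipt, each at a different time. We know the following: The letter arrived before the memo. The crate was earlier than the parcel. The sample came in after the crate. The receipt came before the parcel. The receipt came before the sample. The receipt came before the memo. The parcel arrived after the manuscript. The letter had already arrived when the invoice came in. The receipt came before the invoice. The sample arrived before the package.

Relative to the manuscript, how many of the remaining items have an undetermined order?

Forced after the manuscript: the parcel.
That leaves the crate, the invoice, the letter, the memo, the package, the receipt, and the sample with no forced order relative to the manuscript — 7.

7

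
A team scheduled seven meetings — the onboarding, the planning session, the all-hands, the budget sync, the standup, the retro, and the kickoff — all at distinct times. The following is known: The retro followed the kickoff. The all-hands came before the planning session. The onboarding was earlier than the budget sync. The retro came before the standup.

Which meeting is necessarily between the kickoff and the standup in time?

Tracing the constraints gives the kickoff → the retro → the standup, so the retro sits after the kickoff and before the standup.
No other meeting is forced both after the kickoff and before the standup.

the retro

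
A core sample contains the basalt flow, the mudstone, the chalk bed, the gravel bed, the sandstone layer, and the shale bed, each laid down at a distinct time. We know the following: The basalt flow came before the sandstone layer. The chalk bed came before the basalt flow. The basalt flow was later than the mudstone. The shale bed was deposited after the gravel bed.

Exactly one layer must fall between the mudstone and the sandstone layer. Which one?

the basalt flow

Tracing the constraints gives the mudstone → the basalt flow → the sandstone layer, so the basalt flow sits after the mudstone and before the sandstone layer.
No other layer is forced both after the mudstone and before the sandstone layer.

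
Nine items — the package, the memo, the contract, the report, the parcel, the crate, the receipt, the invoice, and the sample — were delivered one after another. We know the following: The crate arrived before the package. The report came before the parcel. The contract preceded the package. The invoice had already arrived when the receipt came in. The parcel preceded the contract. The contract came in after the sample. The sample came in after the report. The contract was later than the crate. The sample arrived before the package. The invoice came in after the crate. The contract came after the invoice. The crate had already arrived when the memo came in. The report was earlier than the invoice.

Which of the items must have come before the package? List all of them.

the contract, the crate, the invoice, the parcel, the report, the sample

Directly stated before the package: the contract, the crate, and the sample.
The invoice reaches the package via the invoice → the contract → the package.
The parcel reaches the package via the parcel → the contract → the package.
The report reaches the package via the report → the sample → the package.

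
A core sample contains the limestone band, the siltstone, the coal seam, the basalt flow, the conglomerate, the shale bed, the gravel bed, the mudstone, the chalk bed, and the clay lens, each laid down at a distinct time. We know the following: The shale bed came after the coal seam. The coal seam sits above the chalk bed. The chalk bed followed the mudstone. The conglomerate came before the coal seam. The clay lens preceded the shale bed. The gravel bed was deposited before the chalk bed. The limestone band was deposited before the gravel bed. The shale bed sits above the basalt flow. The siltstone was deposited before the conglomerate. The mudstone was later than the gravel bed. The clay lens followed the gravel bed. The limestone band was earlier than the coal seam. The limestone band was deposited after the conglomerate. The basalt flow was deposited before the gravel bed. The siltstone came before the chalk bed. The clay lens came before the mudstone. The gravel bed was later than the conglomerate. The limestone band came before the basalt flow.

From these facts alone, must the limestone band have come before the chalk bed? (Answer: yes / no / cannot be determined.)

Chain the constraints: the limestone band → the gravel bed → the chalk bed. Each link is directly stated, so the limestone band comes before the chalk bed.

yes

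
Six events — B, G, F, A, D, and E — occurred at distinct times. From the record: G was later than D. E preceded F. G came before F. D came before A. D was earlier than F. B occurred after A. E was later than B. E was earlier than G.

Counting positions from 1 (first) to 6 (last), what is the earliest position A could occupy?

2

D must come before A — 1 forced predecessor.
Nothing else is forced ahead of A, so its earliest slot is position 1 + 1 = 2.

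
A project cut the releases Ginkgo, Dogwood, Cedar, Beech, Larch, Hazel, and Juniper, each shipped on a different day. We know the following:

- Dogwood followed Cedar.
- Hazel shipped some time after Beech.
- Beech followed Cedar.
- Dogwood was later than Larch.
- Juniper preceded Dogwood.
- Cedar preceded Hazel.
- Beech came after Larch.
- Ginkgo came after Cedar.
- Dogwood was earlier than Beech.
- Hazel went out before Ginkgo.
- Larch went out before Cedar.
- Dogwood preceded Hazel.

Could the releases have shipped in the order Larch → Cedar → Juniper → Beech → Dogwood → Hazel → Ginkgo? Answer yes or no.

The constraints require Dogwood before Beech, but in the proposed sequence Beech appears ahead of Dogwood. That one violation is enough.

no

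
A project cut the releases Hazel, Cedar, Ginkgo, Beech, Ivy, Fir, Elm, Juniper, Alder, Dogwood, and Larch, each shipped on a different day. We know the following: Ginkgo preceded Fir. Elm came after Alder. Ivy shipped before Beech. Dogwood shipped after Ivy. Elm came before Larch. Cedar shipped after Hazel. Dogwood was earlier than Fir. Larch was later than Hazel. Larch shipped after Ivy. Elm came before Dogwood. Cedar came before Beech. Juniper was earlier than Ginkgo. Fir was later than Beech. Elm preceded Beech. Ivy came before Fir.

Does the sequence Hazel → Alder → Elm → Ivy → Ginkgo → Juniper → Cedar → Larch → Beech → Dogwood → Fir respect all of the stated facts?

no

The constraints require Juniper before Ginkgo, but in the proposed sequence Ginkgo appears ahead of Juniper. That one violation is enough.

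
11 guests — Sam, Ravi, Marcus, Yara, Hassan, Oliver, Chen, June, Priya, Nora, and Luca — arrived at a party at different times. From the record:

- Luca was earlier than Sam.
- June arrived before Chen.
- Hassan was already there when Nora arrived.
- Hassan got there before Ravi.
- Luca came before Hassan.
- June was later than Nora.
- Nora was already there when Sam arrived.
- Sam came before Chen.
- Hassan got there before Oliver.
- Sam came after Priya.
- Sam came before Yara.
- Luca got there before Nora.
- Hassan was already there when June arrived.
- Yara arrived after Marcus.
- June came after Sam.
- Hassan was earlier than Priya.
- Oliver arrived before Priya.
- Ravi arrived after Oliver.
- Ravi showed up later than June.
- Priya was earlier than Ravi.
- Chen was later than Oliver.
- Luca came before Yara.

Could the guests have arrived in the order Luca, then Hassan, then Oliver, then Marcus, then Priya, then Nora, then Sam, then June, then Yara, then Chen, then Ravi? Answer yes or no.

Check each stated constraint against the proposed order — e.g. Luca is ahead of Yara; Hassan is ahead of Ravi. Every pair is in the required order; nothing is violated.

yes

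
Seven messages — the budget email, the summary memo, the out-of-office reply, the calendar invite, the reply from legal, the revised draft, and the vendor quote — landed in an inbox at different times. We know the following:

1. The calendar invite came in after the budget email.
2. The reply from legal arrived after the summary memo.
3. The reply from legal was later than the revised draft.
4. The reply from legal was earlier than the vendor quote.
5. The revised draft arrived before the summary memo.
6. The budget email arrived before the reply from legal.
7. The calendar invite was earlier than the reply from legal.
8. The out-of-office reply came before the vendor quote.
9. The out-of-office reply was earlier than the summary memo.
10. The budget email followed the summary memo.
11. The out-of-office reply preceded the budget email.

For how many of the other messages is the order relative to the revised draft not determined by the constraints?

1

Forced after the revised draft: the budget email, the calendar invite, the reply from legal, the summary memo, and the vendor quote.
That leaves the out-of-office reply with no forced order relative to the revised draft — 1.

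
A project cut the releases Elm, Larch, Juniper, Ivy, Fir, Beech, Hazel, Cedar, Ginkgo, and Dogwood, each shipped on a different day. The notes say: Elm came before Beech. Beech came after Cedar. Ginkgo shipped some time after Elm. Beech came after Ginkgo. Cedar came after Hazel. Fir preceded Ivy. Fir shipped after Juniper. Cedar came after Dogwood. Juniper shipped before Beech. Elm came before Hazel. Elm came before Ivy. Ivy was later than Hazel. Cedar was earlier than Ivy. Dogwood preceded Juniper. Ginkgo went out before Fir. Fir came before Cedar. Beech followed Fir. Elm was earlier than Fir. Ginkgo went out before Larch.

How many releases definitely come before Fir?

Directly stated before Fir: Elm, Ginkgo, and Juniper.
Dogwood reaches Fir via Dogwood → Juniper → Fir.
That's Dogwood, Elm, Ginkgo, and Juniper — 4 in all.

4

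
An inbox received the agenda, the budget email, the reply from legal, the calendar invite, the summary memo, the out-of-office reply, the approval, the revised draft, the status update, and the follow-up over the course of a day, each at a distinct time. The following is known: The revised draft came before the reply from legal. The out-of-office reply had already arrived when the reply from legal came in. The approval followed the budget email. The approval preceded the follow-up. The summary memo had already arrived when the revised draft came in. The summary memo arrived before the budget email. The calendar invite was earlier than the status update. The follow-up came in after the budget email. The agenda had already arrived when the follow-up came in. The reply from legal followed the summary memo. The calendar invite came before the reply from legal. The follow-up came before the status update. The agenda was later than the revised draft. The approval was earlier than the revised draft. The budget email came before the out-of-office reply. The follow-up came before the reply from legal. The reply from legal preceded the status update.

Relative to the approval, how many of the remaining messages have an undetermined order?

Forced before the approval: the budget email and the summary memo; forced after the approval: the agenda, the follow-up, the reply from legal, the revised draft, and the status update.
That leaves the calendar invite and the out-of-office reply with no forced order relative to the approval — 2.

2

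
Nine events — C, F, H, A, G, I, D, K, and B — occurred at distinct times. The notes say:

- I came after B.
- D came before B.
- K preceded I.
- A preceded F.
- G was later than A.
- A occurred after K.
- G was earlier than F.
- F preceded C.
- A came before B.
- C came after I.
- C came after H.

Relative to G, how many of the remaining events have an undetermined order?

4

Forced before G: A and K; forced after G: C and F.
That leaves B, D, H, and I with no forced order relative to G — 4.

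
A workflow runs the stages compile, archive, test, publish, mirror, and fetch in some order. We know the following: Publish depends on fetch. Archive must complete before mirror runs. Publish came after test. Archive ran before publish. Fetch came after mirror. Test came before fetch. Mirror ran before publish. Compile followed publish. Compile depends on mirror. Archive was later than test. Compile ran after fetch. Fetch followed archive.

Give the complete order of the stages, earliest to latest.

The constraints fix every adjacent pair, so only one ordering works:
test → archive → mirror → fetch → publish → compile.

test, archive, mirror, fetch, publish, compile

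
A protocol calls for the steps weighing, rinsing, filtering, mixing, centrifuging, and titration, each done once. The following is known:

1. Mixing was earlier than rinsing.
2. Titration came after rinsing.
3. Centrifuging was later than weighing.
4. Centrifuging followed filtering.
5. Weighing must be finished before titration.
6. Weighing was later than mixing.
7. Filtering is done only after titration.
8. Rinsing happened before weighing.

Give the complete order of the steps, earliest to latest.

The constraints fix every adjacent pair, so only one ordering works:
mixing → rinsing → weighing → titration → filtering → centrifuging.

mixing, rinsing, weighing, titration, filtering, centrifuging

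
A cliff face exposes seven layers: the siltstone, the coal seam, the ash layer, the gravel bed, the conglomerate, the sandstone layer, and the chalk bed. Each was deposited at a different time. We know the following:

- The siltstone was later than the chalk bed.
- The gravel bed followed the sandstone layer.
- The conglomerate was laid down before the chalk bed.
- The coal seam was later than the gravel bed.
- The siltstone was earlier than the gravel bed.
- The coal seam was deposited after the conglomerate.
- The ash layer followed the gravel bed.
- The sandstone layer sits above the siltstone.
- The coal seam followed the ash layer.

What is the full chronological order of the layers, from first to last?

The constraints fix every adjacent pair, so only one ordering works:
the conglomerate → the chalk bed → the siltstone → the sandstone layer → the gravel bed → the ash layer → the coal seam.

the conglomerate, the chalk bed, the siltstone, the sandstone layer, the gravel bed, the ash layer, the coal seam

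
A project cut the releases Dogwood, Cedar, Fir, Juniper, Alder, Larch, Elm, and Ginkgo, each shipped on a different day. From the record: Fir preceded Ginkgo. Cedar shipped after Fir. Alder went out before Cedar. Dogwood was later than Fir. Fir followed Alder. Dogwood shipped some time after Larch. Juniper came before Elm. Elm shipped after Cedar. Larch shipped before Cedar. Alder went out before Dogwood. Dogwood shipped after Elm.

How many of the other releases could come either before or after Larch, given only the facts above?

4

Forced after Larch: Cedar, Dogwood, and Elm.
That leaves Alder, Fir, Ginkgo, and Juniper with no forced order relative to Larch — 4.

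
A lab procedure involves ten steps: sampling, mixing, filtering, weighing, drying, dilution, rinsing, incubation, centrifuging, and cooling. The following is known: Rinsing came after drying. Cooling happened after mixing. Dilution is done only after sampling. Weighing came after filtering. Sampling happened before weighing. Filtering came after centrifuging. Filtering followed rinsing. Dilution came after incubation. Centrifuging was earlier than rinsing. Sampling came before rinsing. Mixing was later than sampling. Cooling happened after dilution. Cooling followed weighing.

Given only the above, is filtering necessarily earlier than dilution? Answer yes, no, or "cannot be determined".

cannot be determined

No chain of stated constraints runs from filtering to dilution, and none runs from dilution to filtering either.
So the relative order of filtering and dilution is not fixed by the given facts.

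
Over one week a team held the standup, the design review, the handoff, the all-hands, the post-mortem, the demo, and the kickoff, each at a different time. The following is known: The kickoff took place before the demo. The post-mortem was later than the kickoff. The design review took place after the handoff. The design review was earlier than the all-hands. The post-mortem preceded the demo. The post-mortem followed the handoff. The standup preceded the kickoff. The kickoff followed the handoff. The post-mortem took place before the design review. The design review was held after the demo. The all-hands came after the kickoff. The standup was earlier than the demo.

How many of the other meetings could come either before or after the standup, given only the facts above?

1

Forced after the standup: the all-hands, the demo, the design review, the kickoff, and the post-mortem.
That leaves the handoff with no forced order relative to the standup — 1.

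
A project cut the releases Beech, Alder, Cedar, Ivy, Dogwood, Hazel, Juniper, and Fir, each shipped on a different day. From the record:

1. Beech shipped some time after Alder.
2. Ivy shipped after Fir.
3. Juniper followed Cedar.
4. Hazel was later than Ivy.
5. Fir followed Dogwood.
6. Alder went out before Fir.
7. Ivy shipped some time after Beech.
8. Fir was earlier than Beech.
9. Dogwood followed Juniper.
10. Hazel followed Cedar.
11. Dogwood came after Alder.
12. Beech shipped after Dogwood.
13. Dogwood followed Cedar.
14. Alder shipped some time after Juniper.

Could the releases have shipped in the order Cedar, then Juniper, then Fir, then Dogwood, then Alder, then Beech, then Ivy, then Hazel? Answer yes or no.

no

The constraints require Dogwood before Fir, but in the proposed sequence Fir appears ahead of Dogwood. That one violation is enough.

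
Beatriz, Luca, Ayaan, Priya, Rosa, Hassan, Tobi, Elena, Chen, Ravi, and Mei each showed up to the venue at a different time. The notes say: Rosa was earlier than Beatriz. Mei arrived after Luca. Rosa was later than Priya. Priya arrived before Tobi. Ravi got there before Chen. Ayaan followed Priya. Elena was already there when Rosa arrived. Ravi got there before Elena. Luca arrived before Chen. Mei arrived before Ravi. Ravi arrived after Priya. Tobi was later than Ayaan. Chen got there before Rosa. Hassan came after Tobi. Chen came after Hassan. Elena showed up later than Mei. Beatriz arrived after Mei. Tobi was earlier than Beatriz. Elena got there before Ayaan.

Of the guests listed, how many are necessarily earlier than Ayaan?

Directly stated before Ayaan: Elena and Priya.
Luca reaches Ayaan via Luca → Mei → Elena → Ayaan.
Mei reaches Ayaan via Mei → Elena → Ayaan.
Ravi reaches Ayaan via Ravi → Elena → Ayaan.
No chain forces Beatriz (or any of the others) ahead of Ayaan.
That's Elena, Luca, Mei, Priya, and Ravi — 5 in all.

5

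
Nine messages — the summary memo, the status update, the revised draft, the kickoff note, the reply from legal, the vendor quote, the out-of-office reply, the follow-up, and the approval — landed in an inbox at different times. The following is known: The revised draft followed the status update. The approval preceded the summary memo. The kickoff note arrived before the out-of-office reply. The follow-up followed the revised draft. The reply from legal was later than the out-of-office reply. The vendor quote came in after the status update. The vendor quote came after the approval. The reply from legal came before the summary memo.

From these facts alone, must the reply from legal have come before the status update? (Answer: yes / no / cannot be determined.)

No chain of stated constraints runs from the reply from legal to the status update, and none runs from the status update to the reply from legal either.
So the relative order of the reply from legal and the status update is not fixed by the given facts.

cannot be determined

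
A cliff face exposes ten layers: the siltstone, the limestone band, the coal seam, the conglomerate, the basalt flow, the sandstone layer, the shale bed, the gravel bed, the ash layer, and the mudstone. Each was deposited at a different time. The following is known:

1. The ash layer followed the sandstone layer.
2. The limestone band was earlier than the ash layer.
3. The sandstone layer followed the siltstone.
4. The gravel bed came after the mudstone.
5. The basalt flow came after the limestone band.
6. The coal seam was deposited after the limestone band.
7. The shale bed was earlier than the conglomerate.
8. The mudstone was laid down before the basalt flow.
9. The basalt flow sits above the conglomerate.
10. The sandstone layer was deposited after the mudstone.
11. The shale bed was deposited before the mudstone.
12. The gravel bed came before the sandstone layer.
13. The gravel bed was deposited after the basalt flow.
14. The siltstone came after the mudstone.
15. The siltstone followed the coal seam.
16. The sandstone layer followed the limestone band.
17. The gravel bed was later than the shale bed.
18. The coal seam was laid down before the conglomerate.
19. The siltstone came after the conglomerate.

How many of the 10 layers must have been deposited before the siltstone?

Directly stated before the siltstone: the coal seam, the conglomerate, and the mudstone.
The limestone band reaches the siltstone via the limestone band → the coal seam → the siltstone.
The shale bed reaches the siltstone via the shale bed → the mudstone → the siltstone.
No chain forces the gravel bed (or any of the others) ahead of the siltstone.
That's the coal seam, the conglomerate, the limestone band, the mudstone, and the shale bed — 5 in all.

5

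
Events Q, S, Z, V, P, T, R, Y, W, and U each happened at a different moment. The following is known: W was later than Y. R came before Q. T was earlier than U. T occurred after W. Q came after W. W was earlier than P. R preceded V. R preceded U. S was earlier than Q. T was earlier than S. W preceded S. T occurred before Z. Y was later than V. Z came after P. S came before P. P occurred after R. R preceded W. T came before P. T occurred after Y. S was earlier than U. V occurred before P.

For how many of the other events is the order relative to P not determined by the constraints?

Forced before P: R, S, T, V, W, and Y; forced after P: Z.
That leaves Q and U with no forced order relative to P — 2.

2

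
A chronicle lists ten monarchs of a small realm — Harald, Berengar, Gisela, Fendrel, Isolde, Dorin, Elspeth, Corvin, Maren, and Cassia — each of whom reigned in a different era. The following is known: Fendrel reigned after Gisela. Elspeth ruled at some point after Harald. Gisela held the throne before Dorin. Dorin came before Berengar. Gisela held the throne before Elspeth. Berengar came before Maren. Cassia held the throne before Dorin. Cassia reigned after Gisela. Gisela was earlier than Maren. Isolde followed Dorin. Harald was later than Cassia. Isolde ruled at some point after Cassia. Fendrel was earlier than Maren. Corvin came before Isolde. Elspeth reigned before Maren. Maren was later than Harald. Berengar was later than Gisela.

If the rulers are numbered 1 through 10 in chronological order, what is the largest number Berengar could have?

Berengar must come before Maren — 1 ruler forced after them.
Everything else can be placed before Berengar in some valid order, so Berengar can sit as late as position 10 − 1 = 9.

9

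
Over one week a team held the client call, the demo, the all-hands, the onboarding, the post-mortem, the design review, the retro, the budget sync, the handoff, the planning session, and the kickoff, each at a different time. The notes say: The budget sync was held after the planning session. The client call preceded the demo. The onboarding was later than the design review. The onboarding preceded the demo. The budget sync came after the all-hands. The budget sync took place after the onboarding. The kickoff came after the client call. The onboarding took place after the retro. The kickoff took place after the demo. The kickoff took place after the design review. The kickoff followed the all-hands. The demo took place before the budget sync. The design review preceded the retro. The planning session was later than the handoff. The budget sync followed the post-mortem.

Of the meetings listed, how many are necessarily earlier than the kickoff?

Directly stated before the kickoff: the all-hands, the client call, the demo, and the design review.
The onboarding reaches the kickoff via the onboarding → the demo → the kickoff.
The retro reaches the kickoff via the retro → the onboarding → the demo → the kickoff.
No chain forces the planning session (or any of the others) ahead of the kickoff.
That's the all-hands, the client call, the demo, the design review, the onboarding, and the retro — 6 in all.

6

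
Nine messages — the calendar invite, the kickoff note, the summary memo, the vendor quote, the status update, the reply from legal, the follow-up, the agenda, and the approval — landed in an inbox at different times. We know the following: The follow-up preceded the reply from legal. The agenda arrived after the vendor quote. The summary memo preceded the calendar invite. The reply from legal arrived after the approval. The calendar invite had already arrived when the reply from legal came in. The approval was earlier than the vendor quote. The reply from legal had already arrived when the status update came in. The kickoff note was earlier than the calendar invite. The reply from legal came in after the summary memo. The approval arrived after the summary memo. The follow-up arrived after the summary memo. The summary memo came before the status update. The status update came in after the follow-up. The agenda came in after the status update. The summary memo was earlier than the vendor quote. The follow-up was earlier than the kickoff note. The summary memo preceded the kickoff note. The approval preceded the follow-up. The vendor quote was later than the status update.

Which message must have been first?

the summary memo

The summary memo has a chain of constraints placing it before every other message, so the summary memo must be first.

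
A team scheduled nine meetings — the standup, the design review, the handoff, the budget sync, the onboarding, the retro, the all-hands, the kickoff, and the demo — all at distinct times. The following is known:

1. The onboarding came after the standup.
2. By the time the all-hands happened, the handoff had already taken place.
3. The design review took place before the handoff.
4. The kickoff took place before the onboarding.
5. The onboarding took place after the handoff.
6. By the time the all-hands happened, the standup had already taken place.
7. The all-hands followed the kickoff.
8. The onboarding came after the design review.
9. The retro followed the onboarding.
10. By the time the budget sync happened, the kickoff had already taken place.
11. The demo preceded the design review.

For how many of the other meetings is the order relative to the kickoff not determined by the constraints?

4

Forced after the kickoff: the all-hands, the budget sync, the onboarding, and the retro.
That leaves the demo, the design review, the handoff, and the standup with no forced order relative to the kickoff — 4.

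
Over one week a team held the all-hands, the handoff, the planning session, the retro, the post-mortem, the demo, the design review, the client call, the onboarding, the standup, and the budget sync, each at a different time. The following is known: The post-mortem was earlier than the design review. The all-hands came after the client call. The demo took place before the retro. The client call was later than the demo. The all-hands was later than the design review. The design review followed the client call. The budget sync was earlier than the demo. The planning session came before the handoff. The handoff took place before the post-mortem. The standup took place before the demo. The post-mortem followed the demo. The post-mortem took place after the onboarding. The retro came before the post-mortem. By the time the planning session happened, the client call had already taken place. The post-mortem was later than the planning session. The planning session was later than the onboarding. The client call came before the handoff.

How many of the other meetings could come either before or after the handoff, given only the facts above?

1

Forced before the handoff: the budget sync, the client call, the demo, the onboarding, the planning session, and the standup; forced after the handoff: the all-hands, the design review, and the post-mortem.
That leaves the retro with no forced order relative to the handoff — 1.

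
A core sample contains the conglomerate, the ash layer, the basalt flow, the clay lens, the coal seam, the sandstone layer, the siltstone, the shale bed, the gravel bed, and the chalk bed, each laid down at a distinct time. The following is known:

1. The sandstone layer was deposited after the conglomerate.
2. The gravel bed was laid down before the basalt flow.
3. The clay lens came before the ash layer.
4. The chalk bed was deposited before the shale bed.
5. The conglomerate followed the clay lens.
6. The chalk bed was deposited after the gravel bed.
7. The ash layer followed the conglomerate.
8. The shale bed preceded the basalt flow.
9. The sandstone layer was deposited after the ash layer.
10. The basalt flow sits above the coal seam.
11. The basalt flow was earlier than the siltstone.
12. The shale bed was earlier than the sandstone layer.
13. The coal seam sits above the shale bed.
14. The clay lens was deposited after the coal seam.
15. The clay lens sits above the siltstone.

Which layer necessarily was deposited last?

Every other layer has a chain of constraints placing it before the sandstone layer, so the sandstone layer is last.

the sandstone layer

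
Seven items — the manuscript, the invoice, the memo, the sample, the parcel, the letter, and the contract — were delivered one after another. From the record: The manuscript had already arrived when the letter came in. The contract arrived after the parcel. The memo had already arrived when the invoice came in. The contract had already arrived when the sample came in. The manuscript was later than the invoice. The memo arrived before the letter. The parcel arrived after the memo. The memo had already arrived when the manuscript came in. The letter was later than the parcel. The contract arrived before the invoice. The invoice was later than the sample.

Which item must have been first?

the memo

The memo has a chain of constraints placing it before every other item, so the memo must be first.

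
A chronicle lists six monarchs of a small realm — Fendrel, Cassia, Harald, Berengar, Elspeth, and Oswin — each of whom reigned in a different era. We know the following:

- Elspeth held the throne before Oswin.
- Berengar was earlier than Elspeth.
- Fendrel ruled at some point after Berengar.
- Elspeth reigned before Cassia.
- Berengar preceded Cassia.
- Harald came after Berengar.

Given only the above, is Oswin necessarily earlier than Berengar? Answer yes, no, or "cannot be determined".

no

Tracing the constraints gives Berengar → Elspeth → Oswin, so Berengar must come before Oswin.
That means Oswin cannot be before Berengar.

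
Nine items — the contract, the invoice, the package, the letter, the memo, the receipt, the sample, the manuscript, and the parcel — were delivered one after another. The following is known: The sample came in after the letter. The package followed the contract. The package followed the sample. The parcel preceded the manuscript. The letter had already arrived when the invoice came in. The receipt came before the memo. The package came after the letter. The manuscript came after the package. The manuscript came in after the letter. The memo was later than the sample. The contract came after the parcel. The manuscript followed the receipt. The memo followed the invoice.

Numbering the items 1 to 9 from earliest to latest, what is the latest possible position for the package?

The package must come before the manuscript — 1 item forced after it.
Everything else can be placed before the package in some valid order, so the package can sit as late as position 9 − 1 = 8.

8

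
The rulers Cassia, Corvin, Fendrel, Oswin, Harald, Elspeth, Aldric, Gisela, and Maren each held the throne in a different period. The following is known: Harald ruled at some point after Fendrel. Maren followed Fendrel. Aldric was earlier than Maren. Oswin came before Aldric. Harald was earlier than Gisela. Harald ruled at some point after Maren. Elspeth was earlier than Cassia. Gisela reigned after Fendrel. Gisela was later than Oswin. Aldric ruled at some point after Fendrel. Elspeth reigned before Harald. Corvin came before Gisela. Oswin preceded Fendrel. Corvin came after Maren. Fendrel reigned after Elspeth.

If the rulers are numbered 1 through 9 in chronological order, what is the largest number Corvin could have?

Corvin must come before Gisela — 1 ruler forced after them.
Everything else can be placed before Corvin in some valid order, so Corvin can sit as late as position 9 − 1 = 8.

8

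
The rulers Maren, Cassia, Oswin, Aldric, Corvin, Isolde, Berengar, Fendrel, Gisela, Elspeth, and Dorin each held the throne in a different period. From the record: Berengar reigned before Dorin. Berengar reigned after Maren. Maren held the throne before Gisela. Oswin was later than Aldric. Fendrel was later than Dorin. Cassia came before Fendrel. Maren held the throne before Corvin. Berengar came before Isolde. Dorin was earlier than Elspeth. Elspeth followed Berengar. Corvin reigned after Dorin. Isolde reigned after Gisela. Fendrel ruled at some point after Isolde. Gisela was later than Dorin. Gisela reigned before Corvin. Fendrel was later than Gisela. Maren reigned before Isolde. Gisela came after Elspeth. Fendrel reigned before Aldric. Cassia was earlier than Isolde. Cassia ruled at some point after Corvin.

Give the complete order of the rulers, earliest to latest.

Maren, Berengar, Dorin, Elspeth, Gisela, Corvin, Cassia, Isolde, Fendrel, Aldric, Oswin

The constraints fix every adjacent pair, so only one ordering works:
Maren → Berengar → Dorin → Elspeth → Gisela → Corvin → Cassia → Isolde → Fendrel → Aldric → Oswin.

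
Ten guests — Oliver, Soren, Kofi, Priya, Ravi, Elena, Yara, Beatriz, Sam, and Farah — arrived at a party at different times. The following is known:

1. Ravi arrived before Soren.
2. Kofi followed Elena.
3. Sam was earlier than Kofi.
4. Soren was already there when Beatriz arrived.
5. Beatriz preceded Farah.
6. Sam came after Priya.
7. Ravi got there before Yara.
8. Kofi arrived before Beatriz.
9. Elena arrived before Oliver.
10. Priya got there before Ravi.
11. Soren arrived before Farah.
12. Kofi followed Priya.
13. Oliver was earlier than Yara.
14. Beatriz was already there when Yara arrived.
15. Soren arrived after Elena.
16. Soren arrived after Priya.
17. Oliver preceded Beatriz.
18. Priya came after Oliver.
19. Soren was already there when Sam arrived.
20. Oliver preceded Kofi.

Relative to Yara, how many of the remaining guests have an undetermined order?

1

Forced before Yara: Beatriz, Elena, Kofi, Oliver, Priya, Ravi, Sam, and Soren.
That leaves Farah with no forced order relative to Yara — 1.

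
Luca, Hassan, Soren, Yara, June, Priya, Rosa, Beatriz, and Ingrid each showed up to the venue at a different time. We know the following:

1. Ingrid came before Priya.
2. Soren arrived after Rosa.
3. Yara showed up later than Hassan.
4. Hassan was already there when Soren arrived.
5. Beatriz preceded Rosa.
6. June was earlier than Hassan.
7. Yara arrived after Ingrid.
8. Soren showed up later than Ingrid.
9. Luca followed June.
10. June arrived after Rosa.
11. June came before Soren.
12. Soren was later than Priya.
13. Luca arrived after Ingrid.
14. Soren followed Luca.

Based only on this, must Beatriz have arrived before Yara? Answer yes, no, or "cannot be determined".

Chain the constraints: Beatriz → Rosa → June → Hassan → Yara. Each link is directly stated, so Beatriz comes before Yara.

yes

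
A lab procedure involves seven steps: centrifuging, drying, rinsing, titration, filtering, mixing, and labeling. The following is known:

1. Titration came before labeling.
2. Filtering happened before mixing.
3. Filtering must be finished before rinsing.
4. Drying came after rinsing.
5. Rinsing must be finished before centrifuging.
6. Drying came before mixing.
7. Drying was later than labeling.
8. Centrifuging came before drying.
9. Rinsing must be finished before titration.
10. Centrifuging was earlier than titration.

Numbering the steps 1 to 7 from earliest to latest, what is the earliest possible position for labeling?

5

Centrifuging, filtering, rinsing, and titration must all come before labeling — 4 forced predecessors.
Nothing else is forced ahead of labeling, so its earliest slot is position 4 + 1 = 5.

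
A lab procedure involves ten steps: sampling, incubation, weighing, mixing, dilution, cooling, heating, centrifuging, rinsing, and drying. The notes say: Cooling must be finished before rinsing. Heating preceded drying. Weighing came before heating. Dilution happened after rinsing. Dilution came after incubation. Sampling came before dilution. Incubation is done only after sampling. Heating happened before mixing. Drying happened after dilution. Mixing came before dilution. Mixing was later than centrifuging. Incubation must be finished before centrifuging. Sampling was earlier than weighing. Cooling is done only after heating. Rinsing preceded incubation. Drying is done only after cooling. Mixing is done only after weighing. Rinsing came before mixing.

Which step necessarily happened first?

Sampling has a chain of constraints placing it before every other step, so sampling must be first.

sampling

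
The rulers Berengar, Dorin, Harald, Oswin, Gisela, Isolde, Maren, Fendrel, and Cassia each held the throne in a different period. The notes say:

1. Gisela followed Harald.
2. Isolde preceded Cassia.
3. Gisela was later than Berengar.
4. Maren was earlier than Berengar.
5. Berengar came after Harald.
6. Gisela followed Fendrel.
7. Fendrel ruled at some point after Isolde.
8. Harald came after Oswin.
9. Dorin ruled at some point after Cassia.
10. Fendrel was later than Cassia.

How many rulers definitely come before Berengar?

Directly stated before Berengar: Harald and Maren.
Oswin reaches Berengar via Oswin → Harald → Berengar.
That's Harald, Maren, and Oswin — 3 in all.

3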